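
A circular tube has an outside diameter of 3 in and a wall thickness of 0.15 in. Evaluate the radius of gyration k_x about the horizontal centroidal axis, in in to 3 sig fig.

Break the section into simple shapes (no overlaps), measuring from the bottom-left corner of the bounding box.
Outer circle: ⌀3, A = 7.0686 in², y = 1.5 in, Ī = 3.9761 in⁴.
Bore (subtracted): ⌀2.7, A = 5.7256 in², y = 1.5 in, Ī = 2.6087 in⁴.
By symmetry the centroid is at mid-height, ȳ = 1.5 in.
All pieces are centred on the horizontal centroidal axis, so I = ΣĪ (holes subtracted) = 1.3674 in⁴.
Radius of gyration: k = √(I/A) = √(1.3674 / 1.343) = 1.009 in.

k_x ≈ 1.01 in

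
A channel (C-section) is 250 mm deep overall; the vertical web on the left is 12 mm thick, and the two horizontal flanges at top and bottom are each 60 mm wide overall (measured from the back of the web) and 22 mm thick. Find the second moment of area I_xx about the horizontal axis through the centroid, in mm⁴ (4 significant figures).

Decompose the section into non-overlapping parts with the origin at the bottom-left of its bounding rectangle.
Web: 12 × 250, A = 3 000 mm², y = 125 mm, Ī = 15 625 000 mm⁴.
Top flange (beyond web): 48 × 22, A = 1 056 mm², y = 239 mm, Ī = 42 592 mm⁴.
Bottom flange (beyond web): 48 × 22, A = 1 056 mm², y = 11 mm, Ī = 42 592 mm⁴.
By symmetry the centroid is at mid-height, ȳ = 125 mm.
Transfer each piece to the horizontal axis through the centroid using Ī + A·d² with d = y − 125:
  web: d = 0 mm → contributes +15 625 000 mm⁴
  top flange (beyond web): d = 114 mm → contributes +13 766 368 mm⁴
  bottom flange (beyond web): d = -114 mm → contributes +13 766 368 mm⁴
Total I = 43 157 736 mm⁴.

I_xx ≈ 4.316 × 10⁷ mm⁴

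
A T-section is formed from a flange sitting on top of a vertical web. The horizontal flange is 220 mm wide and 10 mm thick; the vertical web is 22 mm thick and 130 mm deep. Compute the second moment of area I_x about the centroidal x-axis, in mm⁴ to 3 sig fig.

I_x ≈ 1.01 × 10⁷ mm⁴

Break the section into simple shapes (no overlaps), measuring from the bottom-left corner of the bounding box.
Flange: 220 × 10, A = 2 200 mm², y = 135 mm, Ī = 18 333 mm⁴.
Web: 22 × 130, A = 2 860 mm², y = 65 mm, Ī = 4 027 833 mm⁴.
Centroid: ȳ = ΣA·y / ΣA = 95.435 mm.
Transfer each piece to the centroidal x-axis using Ī + A·d² with d = y − 95.435:
  flange: d = 39.565 mm → contributes +3 462 227 mm⁴
  web: d = -30.435 mm → contributes +6 676 983 mm⁴
Total I = 10 139 210 mm⁴.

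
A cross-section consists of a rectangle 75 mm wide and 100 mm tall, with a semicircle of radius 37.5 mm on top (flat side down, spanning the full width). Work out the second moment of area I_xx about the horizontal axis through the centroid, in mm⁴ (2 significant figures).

I_xx ≈ 1.4 × 10⁷ mm⁴

Treat the section as a set of non-overlapping primitives; coordinates are from the bounding-box lower-left.
Rectangular body: 75 × 100, A = 7 500 mm², y = 50 mm, Ī = 6 250 000 mm⁴.
Semicircular cap: semicircle r = 37.5, A = 2 209 mm², y = 115.9 mm, Ī = 217 049 mm⁴.
Centroid: ȳ = ΣA·y / ΣA = 65 mm.
Transfer each piece to the horizontal axis through the centroid using Ī + A·d² with d = y − 65:
  rectangular body: d = -15 mm → contributes +7 936 779 mm⁴
  semicircular cap: d = 50.92 mm → contributes +5 944 178 mm⁴
Total I = 13 880 957 mm⁴.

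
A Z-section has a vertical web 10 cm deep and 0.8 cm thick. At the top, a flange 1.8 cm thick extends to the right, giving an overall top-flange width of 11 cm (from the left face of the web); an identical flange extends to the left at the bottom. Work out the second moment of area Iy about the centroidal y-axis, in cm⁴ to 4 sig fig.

Iy ≈ 1430 cm⁴

Treat the section as a set of non-overlapping primitives; coordinates are from the bounding-box lower-left.
Web: 0.8 × 10, A = 8 cm², x = 10.6 cm, Ī = 0.426667 cm⁴.
Top flange (beyond web): 10.2 × 1.8, A = 18.36 cm², x = 16.1 cm, Ī = 159.181 cm⁴.
Bottom flange (beyond web): 10.2 × 1.8, A = 18.36 cm², x = 5.1 cm, Ī = 159.181 cm⁴.
Centroid: x̄ = ΣA·x / ΣA = 10.6 cm.
Transfer each piece to the centroidal y-axis using Ī + A·d² with d = x − 10.6:
  web: d = 0 cm → contributes +0.426667 cm⁴
  top flange (beyond web): d = 5.5 cm → contributes +714.571 cm⁴
  bottom flange (beyond web): d = -5.5 cm → contributes +714.571 cm⁴
Total I = 1429.57 cm⁴.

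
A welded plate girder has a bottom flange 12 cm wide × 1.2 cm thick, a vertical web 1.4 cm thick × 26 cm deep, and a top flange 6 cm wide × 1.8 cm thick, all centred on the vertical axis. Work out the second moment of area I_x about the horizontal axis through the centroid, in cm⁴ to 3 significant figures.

Break the section into simple shapes (no overlaps), measuring from the bottom-left corner of the bounding box.
Bottom plate: 12 × 1.2, A = 14.4 cm², y = 0.6 cm, Ī = 1.728 cm⁴.
Web plate: 1.4 × 26, A = 36.4 cm², y = 14.2 cm, Ī = 2050.5 cm⁴.
Top plate: 6 × 1.8, A = 10.8 cm², y = 28.1 cm, Ī = 2.916 cm⁴.
Centroid: ȳ = ΣA·y / ΣA = 13.458 cm.
Transfer each piece to the horizontal axis through the centroid using Ī + A·d² with d = y − 13.458:
  bottom plate: d = -12.858 cm → contributes +2382.4 cm⁴
  web plate: d = 0.74221 cm → contributes +2070.6 cm⁴
  top plate: d = 14.642 cm → contributes +2318.4 cm⁴
Total I = 6771.3 cm⁴.

I_x ≈ 6770 cm⁴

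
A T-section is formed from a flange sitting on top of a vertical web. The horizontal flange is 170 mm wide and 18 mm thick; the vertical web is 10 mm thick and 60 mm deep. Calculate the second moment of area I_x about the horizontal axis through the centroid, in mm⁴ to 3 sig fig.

Treat the section as a set of non-overlapping primitives; coordinates are from the bounding-box lower-left.
Flange: 170 × 18, A = 3 060 mm², y = 69 mm, Ī = 82 620 mm⁴.
Web: 10 × 60, A = 600 mm², y = 30 mm, Ī = 180 000 mm⁴.
Centroid: ȳ = ΣA·y / ΣA = 62.607 mm.
Transfer each piece to the horizontal axis through the centroid using Ī + A·d² with d = y − 62.607:
  flange: d = 6.3934 mm → contributes +207 701 mm⁴
  web: d = -32.607 mm → contributes +817 913 mm⁴
Total I = 1 025 613 mm⁴.

I_x ≈ 1.03 × 10⁶ mm⁴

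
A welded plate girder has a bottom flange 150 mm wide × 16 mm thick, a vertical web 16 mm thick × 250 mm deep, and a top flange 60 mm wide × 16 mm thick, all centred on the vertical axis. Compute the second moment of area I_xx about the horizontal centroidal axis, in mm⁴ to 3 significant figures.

I_xx ≈ 7.54 × 10⁷ mm⁴

Decompose the section into non-overlapping parts with the origin at the bottom-left of its bounding rectangle.
Bottom plate: 150 × 16, A = 2 400 mm², y = 8 mm, Ī = 51 200 mm⁴.
Web plate: 16 × 250, A = 4 000 mm², y = 141 mm, Ī = 20 833 333 mm⁴.
Top plate: 60 × 16, A = 960 mm², y = 274 mm, Ī = 20 480 mm⁴.
Centroid: ȳ = ΣA·y / ΣA = 114.98 mm.
Transfer each piece to the horizontal centroidal axis using Ī + A·d² with d = y − 114.98:
  bottom plate: d = -106.98 mm → contributes +27 517 636 mm⁴
  web plate: d = 26.022 mm → contributes +23 541 857 mm⁴
  top plate: d = 159.02 mm → contributes +24 296 877 mm⁴
Total I = 75 356 370 mm⁴.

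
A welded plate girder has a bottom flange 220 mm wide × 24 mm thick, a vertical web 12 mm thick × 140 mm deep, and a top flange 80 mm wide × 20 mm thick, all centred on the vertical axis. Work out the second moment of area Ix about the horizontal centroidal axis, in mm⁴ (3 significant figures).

Split into non-overlapping primitives; take the origin at the lower-left of the bounding box.
Bottom plate: 220 × 24, A = 5 280 mm², y = 12 mm, Ī = 253 440 mm⁴.
Web plate: 12 × 140, A = 1 680 mm², y = 94 mm, Ī = 2 744 000 mm⁴.
Top plate: 80 × 20, A = 1 600 mm², y = 174 mm, Ī = 53 333 mm⁴.
Centroid: ȳ = ΣA·y / ΣA = 58.374 mm.
Transfer each piece to the horizontal centroidal axis using Ī + A·d² with d = y − 58.374:
  bottom plate: d = -46.374 mm → contributes +11 608 250 mm⁴
  web plate: d = 35.626 mm → contributes +4 876 296 mm⁴
  top plate: d = 115.63 mm → contributes +21 444 391 mm⁴
Total I = 37 928 937 mm⁴.

Ix ≈ 3.79 × 10⁷ mm⁴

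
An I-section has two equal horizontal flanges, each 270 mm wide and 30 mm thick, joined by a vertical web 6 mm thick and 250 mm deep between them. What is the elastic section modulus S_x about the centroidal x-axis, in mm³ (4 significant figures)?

S_x ≈ 2.107 × 10⁶ mm³

Break the section into simple shapes (no overlaps), measuring from the bottom-left corner of the bounding box.
Bottom flange: 270 × 30, A = 8 100 mm², y = 15 mm, Ī = 607 500 mm⁴.
Web: 6 × 250, A = 1 500 mm², y = 155 mm, Ī = 7 812 500 mm⁴.
Top flange: 270 × 30, A = 8 100 mm², y = 295 mm, Ī = 607 500 mm⁴.
By symmetry the centroid is at mid-height, ȳ = 155 mm.
Transfer each piece to the centroidal x-axis using Ī + A·d² with d = y − 155:
  bottom flange: d = -140 mm → contributes +159 367 500 mm⁴
  web: d = 0 mm → contributes +7 812 500 mm⁴
  top flange: d = 140 mm → contributes +159 367 500 mm⁴
Total I = 326 547 500 mm⁴.
Extreme fibre distance c = 155 mm; S = I/c = 2 106 758 mm³.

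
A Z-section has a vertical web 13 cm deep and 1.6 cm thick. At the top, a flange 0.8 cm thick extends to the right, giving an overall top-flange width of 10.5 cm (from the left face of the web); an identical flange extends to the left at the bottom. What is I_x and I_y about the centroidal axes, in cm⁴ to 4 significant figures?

I_x ≈ 823.6 cm⁴, I_y ≈ 490.9 cm⁴

Break the section into simple shapes (no overlaps), measuring from the bottom-left corner of the bounding box.
Web: 1.6 × 13, A = 20.8 cm², y = 6.5 cm, Ī = 292.933 cm⁴.
Top flange (beyond web): 8.9 × 0.8, A = 7.12 cm², y = 12.6 cm, Ī = 0.379733 cm⁴.
Bottom flange (beyond web): 8.9 × 0.8, A = 7.12 cm², y = 0.4 cm, Ī = 0.379733 cm⁴.
Centroid: ȳ = ΣA·y / ΣA = 6.5 cm.
Transfer each piece to the centroidal x-axis using Ī + A·d² with d = y − 6.5:
  web: d = 0 cm → contributes +292.933 cm⁴
  top flange (beyond web): d = 6.1 cm → contributes +265.315 cm⁴
  bottom flange (beyond web): d = -6.1 cm → contributes +265.315 cm⁴
Total I = 823.563 cm⁴.
For the y-axis: x̄ = 9.7 cm.
Repeating about the centroidal y-axis gives I_y = 490.923 cm⁴.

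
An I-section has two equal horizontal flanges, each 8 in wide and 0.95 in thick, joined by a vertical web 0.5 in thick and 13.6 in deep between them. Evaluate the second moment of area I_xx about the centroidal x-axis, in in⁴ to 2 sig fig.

Treat the section as a set of non-overlapping primitives; coordinates are from the bounding-box lower-left.
Bottom flange: 8 × 0.95, A = 7.6 in², y = 0.475 in, Ī = 0.5716 in⁴.
Web: 0.5 × 13.6, A = 6.8 in², y = 7.75 in, Ī = 104.8 in⁴.
Top flange: 8 × 0.95, A = 7.6 in², y = 15.03 in, Ī = 0.5716 in⁴.
By symmetry the centroid is at mid-height, ȳ = 7.75 in.
Transfer each piece to the centroidal x-axis using Ī + A·d² with d = y − 7.75:
  bottom flange: d = -7.275 in → contributes +402.8 in⁴
  web: d = 0 in → contributes +104.8 in⁴
  top flange: d = 7.275 in → contributes +402.8 in⁴
Total I = 910.4 in⁴.

I_xx ≈ 910 in⁴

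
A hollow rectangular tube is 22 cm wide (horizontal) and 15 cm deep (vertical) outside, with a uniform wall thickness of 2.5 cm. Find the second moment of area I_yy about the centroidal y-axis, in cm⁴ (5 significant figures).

I_yy ≈ 9215.8 cm⁴

Decompose the section into non-overlapping parts with the origin at the bottom-left of its bounding rectangle.
Outer rectangle: 22 × 15, A = 330 cm², x = 11 cm, Ī = 13 310 cm⁴.
Inner void (subtracted): 17 × 10, A = 170 cm², x = 11 cm, Ī = 4094.167 cm⁴.
By symmetry the centroid is at mid-width, x̄ = 11 cm.
All pieces are centred on the centroidal y-axis, so I = ΣĪ (holes subtracted) = 9215.833 cm⁴.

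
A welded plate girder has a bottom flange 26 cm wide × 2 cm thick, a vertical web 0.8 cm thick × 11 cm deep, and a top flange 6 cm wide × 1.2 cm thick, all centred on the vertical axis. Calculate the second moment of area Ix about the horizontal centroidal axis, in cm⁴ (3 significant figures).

Ix ≈ 1300 cm⁴

Decompose the section into non-overlapping parts with the origin at the bottom-left of its bounding rectangle.
Bottom plate: 26 × 2, A = 52 cm², y = 1 cm, Ī = 17.333 cm⁴.
Web plate: 0.8 × 11, A = 8.8 cm², y = 7.5 cm, Ī = 88.733 cm⁴.
Top plate: 6 × 1.2, A = 7.2 cm², y = 13.6 cm, Ī = 0.864 cm⁴.
Centroid: ȳ = ΣA·y / ΣA = 3.1753 cm.
Transfer each piece to the horizontal centroidal axis using Ī + A·d² with d = y − 3.1753:
  bottom plate: d = -2.1753 cm → contributes +263.39 cm⁴
  web plate: d = 4.3247 cm → contributes +253.32 cm⁴
  top plate: d = 10.425 cm → contributes +783.32 cm⁴
Total I = 1 300 cm⁴.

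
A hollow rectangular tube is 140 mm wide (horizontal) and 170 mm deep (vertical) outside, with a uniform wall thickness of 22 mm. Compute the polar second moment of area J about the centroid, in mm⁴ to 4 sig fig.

J ≈ 7.090 × 10⁷ mm⁴

Split into non-overlapping primitives; take the origin at the lower-left of the bounding box.
Outer rectangle: 140 × 170, A = 23 800 mm², y = 85 mm, Ī = 57 318 333 mm⁴.
Inner void (subtracted): 96 × 126, A = 12 096 mm², y = 85 mm, Ī = 16 003 008 mm⁴.
By symmetry the centroid is at mid-height, ȳ = 85 mm.
All pieces are centred on the centroidal x-axis, so I = ΣĪ (holes subtracted) = 41 315 325 mm⁴.
Repeating about the centroidal y-axis gives I_y = 29 583 605 mm⁴.
Polar second moment: J = I_x + I_y = 70 898 931 mm⁴.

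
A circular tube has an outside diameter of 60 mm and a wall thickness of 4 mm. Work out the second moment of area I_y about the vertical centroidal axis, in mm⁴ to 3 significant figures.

I_y ≈ 2.77 × 10⁵ mm⁴

Treat the section as a set of non-overlapping primitives; coordinates are from the bounding-box lower-left.
Outer circle: ⌀60, A = 2827.4 mm², x = 30 mm, Ī = 636 173 mm⁴.
Bore (subtracted): ⌀52, A = 2123.7 mm², x = 30 mm, Ī = 358 908 mm⁴.
By symmetry the centroid is at mid-width, x̄ = 30 mm.
All pieces are centred on the vertical centroidal axis, so I = ΣĪ (holes subtracted) = 277 264 mm⁴.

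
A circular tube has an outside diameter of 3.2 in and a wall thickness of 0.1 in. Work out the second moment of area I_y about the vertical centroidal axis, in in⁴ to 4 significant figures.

I_y ≈ 1.171 in⁴

Break the section into simple shapes (no overlaps), measuring from the bottom-left corner of the bounding box.
Outer circle: ⌀3.2, A = 8.04248 in², x = 1.6 in, Ī = 5.14719 in⁴.
Bore (subtracted): ⌀3, A = 7.06858 in², x = 1.6 in, Ī = 3.97608 in⁴.
By symmetry the centroid is at mid-width, x̄ = 1.6 in.
All pieces are centred on the vertical centroidal axis, so I = ΣĪ (holes subtracted) = 1.17111 in⁴.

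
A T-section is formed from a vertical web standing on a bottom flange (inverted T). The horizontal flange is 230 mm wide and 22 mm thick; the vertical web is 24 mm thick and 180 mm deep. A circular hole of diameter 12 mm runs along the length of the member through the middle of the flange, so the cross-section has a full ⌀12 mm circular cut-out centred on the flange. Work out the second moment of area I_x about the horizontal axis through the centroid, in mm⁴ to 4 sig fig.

I_x ≈ 3.539 × 10⁷ mm⁴

Break the section into simple shapes (no overlaps), measuring from the bottom-left corner of the bounding box.
Flange: 230 × 22, A = 5 060 mm², y = 11 mm, Ī = 204 087 mm⁴.
Web: 24 × 180, A = 4 320 mm², y = 112 mm, Ī = 11 664 000 mm⁴.
Hole (subtracted): ⌀12, A = 113.097 mm², y = 11 mm, Ī = 1017.88 mm⁴.
Centroid: ȳ = ΣA·y / ΣA = 58.0837 mm.
Transfer each piece to the horizontal axis through the centroid using Ī + A·d² with d = y − 58.0837:
  flange: d = -47.0837 mm → contributes +11 421 470 mm⁴
  web: d = 53.9163 mm → contributes +24 222 102 mm⁴
  hole: d = -47.0837 mm → contributes −251 740 mm⁴
Total I = 35 391 832 mm⁴.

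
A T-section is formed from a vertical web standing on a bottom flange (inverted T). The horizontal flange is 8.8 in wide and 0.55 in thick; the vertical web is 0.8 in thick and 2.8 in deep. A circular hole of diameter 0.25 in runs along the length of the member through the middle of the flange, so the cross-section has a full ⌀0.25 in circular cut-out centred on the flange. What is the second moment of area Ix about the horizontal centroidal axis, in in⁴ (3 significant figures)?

Ix ≈ 5.87 in⁴

Treat the section as a set of non-overlapping primitives; coordinates are from the bounding-box lower-left.
Flange: 8.8 × 0.55, A = 4.84 in², y = 0.275 in, Ī = 0.12201 in⁴.
Web: 0.8 × 2.8, A = 2.24 in², y = 1.95 in, Ī = 1.4635 in⁴.
Hole (subtracted): ⌀0.25, A = 0.049087 in², y = 0.275 in, Ī = 0.00019175 in⁴.
Centroid: ȳ = ΣA·y / ΣA = 0.80864 in.
Transfer each piece to the horizontal centroidal axis using Ī + A·d² with d = y − 0.80864:
  flange: d = -0.53364 in → contributes +1.5003 in⁴
  web: d = 1.1414 in → contributes +4.3815 in⁴
  hole: d = -0.53364 in → contributes −0.014171 in⁴
Total I = 5.8677 in⁴.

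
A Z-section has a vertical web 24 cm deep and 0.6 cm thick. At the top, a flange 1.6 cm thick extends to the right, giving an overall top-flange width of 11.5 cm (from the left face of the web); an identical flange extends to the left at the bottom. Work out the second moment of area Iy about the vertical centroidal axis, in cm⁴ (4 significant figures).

Iy ≈ 1499 cm⁴

Treat the section as a set of non-overlapping primitives; coordinates are from the bounding-box lower-left.
Web: 0.6 × 24, A = 14.4 cm², x = 11.2 cm, Ī = 0.432 cm⁴.
Top flange (beyond web): 10.9 × 1.6, A = 17.44 cm², x = 16.95 cm, Ī = 172.671 cm⁴.
Bottom flange (beyond web): 10.9 × 1.6, A = 17.44 cm², x = 5.45 cm, Ī = 172.671 cm⁴.
Centroid: x̄ = ΣA·x / ΣA = 11.2 cm.
Transfer each piece to the vertical centroidal axis using Ī + A·d² with d = x − 11.2:
  web: d = 0 cm → contributes +0.432 cm⁴
  top flange (beyond web): d = 5.75 cm → contributes +749.281 cm⁴
  bottom flange (beyond web): d = -5.75 cm → contributes +749.281 cm⁴
Total I = 1498.99 cm⁴.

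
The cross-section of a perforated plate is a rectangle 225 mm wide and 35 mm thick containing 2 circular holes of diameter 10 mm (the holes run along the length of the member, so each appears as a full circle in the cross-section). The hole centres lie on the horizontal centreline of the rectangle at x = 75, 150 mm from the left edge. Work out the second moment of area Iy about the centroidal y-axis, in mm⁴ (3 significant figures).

Iy ≈ 3.30 × 10⁷ mm⁴

Decompose the section into non-overlapping parts with the origin at the bottom-left of its bounding rectangle.
Plate: 225 × 35, A = 7 875 mm², x = 112.5 mm, Ī = 33 222 656 mm⁴.
Hole 1 (subtracted): ⌀10, A = 78.54 mm², x = 75 mm, Ī = 490.87 mm⁴.
Hole 2 (subtracted): ⌀10, A = 78.54 mm², x = 150 mm, Ī = 490.87 mm⁴.
By symmetry the centroid is at mid-width, x̄ = 112.5 mm.
Transfer each piece to the centroidal y-axis using Ī + A·d² with d = x − 112.5:
  plate: d = 0 mm → contributes +33 222 656 mm⁴
  hole 1: d = -37.5 mm → contributes −110 937 mm⁴
  hole 2: d = 37.5 mm → contributes −110 937 mm⁴
Total I = 33 000 781 mm⁴.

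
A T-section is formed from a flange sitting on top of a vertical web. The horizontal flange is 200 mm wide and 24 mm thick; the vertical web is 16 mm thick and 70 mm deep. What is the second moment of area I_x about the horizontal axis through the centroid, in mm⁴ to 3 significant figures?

Decompose the section into non-overlapping parts with the origin at the bottom-left of its bounding rectangle.
Flange: 200 × 24, A = 4 800 mm², y = 82 mm, Ī = 230 400 mm⁴.
Web: 16 × 70, A = 1 120 mm², y = 35 mm, Ī = 457 333 mm⁴.
Centroid: ȳ = ΣA·y / ΣA = 73.108 mm.
Transfer each piece to the horizontal axis through the centroid using Ī + A·d² with d = y − 73.108:
  flange: d = 8.8919 mm → contributes +609 916 mm⁴
  web: d = -38.108 mm → contributes +2 083 829 mm⁴
Total I = 2 693 744 mm⁴.

I_x ≈ 2.69 × 10⁶ mm⁴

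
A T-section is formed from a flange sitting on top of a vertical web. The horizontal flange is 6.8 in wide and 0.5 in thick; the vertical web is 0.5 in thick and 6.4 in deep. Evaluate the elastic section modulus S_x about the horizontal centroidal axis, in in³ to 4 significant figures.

S_x ≈ 6.151 in³

Decompose the section into non-overlapping parts with the origin at the bottom-left of its bounding rectangle.
Flange: 6.8 × 0.5, A = 3.4 in², y = 6.65 in, Ī = 0.0708333 in⁴.
Web: 0.5 × 6.4, A = 3.2 in², y = 3.2 in, Ī = 10.9227 in⁴.
Centroid: ȳ = ΣA·y / ΣA = 4.97727 in.
Transfer each piece to the horizontal centroidal axis using Ī + A·d² with d = y − 4.97727:
  flange: d = 1.67273 in → contributes +9.58409 in⁴
  web: d = -1.77727 in → contributes +21.0305 in⁴
Total I = 30.6146 in⁴.
Extreme fibre distance c = 4.97727 in; S = I/c = 6.15088 in³.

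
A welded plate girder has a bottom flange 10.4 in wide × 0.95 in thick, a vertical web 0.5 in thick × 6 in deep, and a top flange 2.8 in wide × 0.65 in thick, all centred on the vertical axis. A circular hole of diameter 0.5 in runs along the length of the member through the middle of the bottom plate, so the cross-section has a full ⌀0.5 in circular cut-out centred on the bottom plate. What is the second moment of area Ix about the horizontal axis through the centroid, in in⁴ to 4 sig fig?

Treat the section as a set of non-overlapping primitives; coordinates are from the bounding-box lower-left.
Bottom plate: 10.4 × 0.95, A = 9.88 in², y = 0.475 in, Ī = 0.743058 in⁴.
Web plate: 0.5 × 6, A = 3 in², y = 3.95 in, Ī = 9 in⁴.
Top plate: 2.8 × 0.65, A = 1.82 in², y = 7.275 in, Ī = 0.0640792 in⁴.
Hole (subtracted): ⌀0.5, A = 0.19635 in², y = 0.475 in, Ī = 0.00306796 in⁴.
Centroid: ȳ = ΣA·y / ΣA = 2.04709 in.
Transfer each piece to the horizontal axis through the centroid using Ī + A·d² with d = y − 2.04709:
  bottom plate: d = -1.57209 in → contributes +25.1611 in⁴
  web plate: d = 1.90291 in → contributes +19.8632 in⁴
  top plate: d = 5.22791 in → contributes +49.8066 in⁴
  hole: d = -1.57209 in → contributes −0.488337 in⁴
Total I = 94.3426 in⁴.

Ix ≈ 94.34 in⁴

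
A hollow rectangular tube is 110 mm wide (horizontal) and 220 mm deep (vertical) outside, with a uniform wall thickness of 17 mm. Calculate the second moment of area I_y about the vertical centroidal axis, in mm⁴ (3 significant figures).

I_y ≈ 1.76 × 10⁷ mm⁴

Break the section into simple shapes (no overlaps), measuring from the bottom-left corner of the bounding box.
Outer rectangle: 110 × 220, A = 24 200 mm², x = 55 mm, Ī = 24 401 667 mm⁴.
Inner void (subtracted): 76 × 186, A = 14 136 mm², x = 55 mm, Ī = 6 804 128 mm⁴.
By symmetry the centroid is at mid-width, x̄ = 55 mm.
All pieces are centred on the vertical centroidal axis, so I = ΣĪ (holes subtracted) = 17 597 539 mm⁴.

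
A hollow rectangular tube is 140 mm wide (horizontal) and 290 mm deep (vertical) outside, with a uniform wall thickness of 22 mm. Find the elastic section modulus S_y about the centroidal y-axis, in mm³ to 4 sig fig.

Treat the section as a set of non-overlapping primitives; coordinates are from the bounding-box lower-left.
Outer rectangle: 140 × 290, A = 40 600 mm², x = 70 mm, Ī = 66 313 333 mm⁴.
Inner void (subtracted): 96 × 246, A = 23 616 mm², x = 70 mm, Ī = 18 137 088 mm⁴.
By symmetry the centroid is at mid-width, x̄ = 70 mm.
All pieces are centred on the centroidal y-axis, so I = ΣĪ (holes subtracted) = 48 176 245 mm⁴.
Extreme fibre distance c = 70 mm; S = I/c = 688 232 mm³.

S_y ≈ 6.882 × 10⁵ mm³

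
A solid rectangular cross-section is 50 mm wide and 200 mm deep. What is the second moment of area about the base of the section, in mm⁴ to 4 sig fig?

I_base ≈ 1.333 × 10⁸ mm⁴

The section: 50 × 200, A = 10 000 mm², y = 100 mm, Ī = 33 333 333 mm⁴.
Transfer it to the base of the section using Ī + A·d² with d = y − 0:
  the section: d = 100 mm → contributes +133 333 333 mm⁴
Total I = 133 333 333 mm⁴.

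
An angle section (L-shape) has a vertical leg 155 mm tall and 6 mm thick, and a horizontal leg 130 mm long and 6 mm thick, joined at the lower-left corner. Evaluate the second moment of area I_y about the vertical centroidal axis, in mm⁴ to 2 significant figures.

Decompose the section into non-overlapping parts with the origin at the bottom-left of its bounding rectangle.
Vertical leg: 6 × 155, A = 930 mm², x = 3 mm, Ī = 2 790 mm⁴.
Horizontal leg (remainder): 124 × 6, A = 744 mm², x = 68 mm, Ī = 953 312 mm⁴.
Centroid: x̄ = ΣA·x / ΣA = 31.89 mm.
Transfer each piece to the vertical centroidal axis using Ī + A·d² with d = x − 31.89:
  vertical leg: d = -28.89 mm → contributes +778 938 mm⁴
  horizontal leg (remainder): d = 36.11 mm → contributes +1 923 497 mm⁴
Total I = 2 702 435 mm⁴.

I_y ≈ 2.7 × 10⁶ mm⁴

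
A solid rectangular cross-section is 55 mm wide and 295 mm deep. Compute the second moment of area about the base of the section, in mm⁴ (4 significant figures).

The section: 55 × 295, A = 16 225 mm², y = 147.5 mm, Ī = 117 665 052 mm⁴.
Transfer it to a horizontal axis along the bottom face using Ī + A·d² with d = y − 0:
  the section: d = 147.5 mm → contributes +470 660 208 mm⁴
Total I = 470 660 208 mm⁴.

I_base ≈ 4.707 × 10⁸ mm⁴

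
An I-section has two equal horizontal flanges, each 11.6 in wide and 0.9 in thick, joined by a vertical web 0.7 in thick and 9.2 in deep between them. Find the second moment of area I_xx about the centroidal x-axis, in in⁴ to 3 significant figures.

Decompose the section into non-overlapping parts with the origin at the bottom-left of its bounding rectangle.
Bottom flange: 11.6 × 0.9, A = 10.44 in², y = 0.45 in, Ī = 0.7047 in⁴.
Web: 0.7 × 9.2, A = 6.44 in², y = 5.5 in, Ī = 45.423 in⁴.
Top flange: 11.6 × 0.9, A = 10.44 in², y = 10.55 in, Ī = 0.7047 in⁴.
By symmetry the centroid is at mid-height, ȳ = 5.5 in.
Transfer each piece to the centroidal x-axis using Ī + A·d² with d = y − 5.5:
  bottom flange: d = -5.05 in → contributes +266.95 in⁴
  web: d = 0 in → contributes +45.423 in⁴
  top flange: d = 5.05 in → contributes +266.95 in⁴
Total I = 579.33 in⁴.

I_xx ≈ 579 in⁴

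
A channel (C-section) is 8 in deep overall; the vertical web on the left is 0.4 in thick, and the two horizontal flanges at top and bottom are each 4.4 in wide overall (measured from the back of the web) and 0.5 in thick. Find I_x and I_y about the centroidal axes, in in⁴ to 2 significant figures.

I_x ≈ 73 in⁴, I_y ≈ 14 in⁴

Break the section into simple shapes (no overlaps), measuring from the bottom-left corner of the bounding box.
Web: 0.4 × 8, A = 3.2 in², y = 4 in, Ī = 17.07 in⁴.
Top flange (beyond web): 4 × 0.5, A = 2 in², y = 7.75 in, Ī = 0.04167 in⁴.
Bottom flange (beyond web): 4 × 0.5, A = 2 in², y = 0.25 in, Ī = 0.04167 in⁴.
By symmetry the centroid is at mid-height, ȳ = 4 in.
Transfer each piece to the centroidal x-axis using Ī + A·d² with d = y − 4:
  web: d = 0 in → contributes +17.07 in⁴
  top flange (beyond web): d = 3.75 in → contributes +28.17 in⁴
  bottom flange (beyond web): d = -3.75 in → contributes +28.17 in⁴
Total I = 73.4 in⁴.
For the y-axis: x̄ = 1.422 in.
Repeating about the centroidal y-axis gives I_y = 13.98 in⁴.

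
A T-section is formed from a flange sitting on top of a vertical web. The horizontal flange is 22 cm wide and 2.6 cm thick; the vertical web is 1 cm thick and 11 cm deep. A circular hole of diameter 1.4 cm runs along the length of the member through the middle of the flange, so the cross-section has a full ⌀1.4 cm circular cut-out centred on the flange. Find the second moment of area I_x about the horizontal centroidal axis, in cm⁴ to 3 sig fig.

Treat the section as a set of non-overlapping primitives; coordinates are from the bounding-box lower-left.
Flange: 22 × 2.6, A = 57.2 cm², y = 12.3 cm, Ī = 32.223 cm⁴.
Web: 1 × 11, A = 11 cm², y = 5.5 cm, Ī = 110.92 cm⁴.
Hole (subtracted): ⌀1.4, A = 1.5394 cm², y = 12.3 cm, Ī = 0.18857 cm⁴.
Centroid: ȳ = ΣA·y / ΣA = 11.178 cm.
Transfer each piece to the horizontal centroidal axis using Ī + A·d² with d = y − 11.178:
  flange: d = 1.1221 cm → contributes +104.24 cm⁴
  web: d = -5.6779 cm → contributes +465.54 cm⁴
  hole: d = 1.1221 cm → contributes −2.1268 cm⁴
Total I = 567.66 cm⁴.

I_x ≈ 568 cm⁴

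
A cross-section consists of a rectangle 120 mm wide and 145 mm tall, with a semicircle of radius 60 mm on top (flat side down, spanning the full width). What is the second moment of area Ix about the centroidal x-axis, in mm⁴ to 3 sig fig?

Ix ≈ 7.29 × 10⁷ mm⁴

Split into non-overlapping primitives; take the origin at the lower-left of the bounding box.
Rectangular body: 120 × 145, A = 17 400 mm², y = 72.5 mm, Ī = 30 486 250 mm⁴.
Semicircular cap: semicircle r = 60, A = 5654.9 mm², y = 170.46 mm, Ī = 1 422 450 mm⁴.
Centroid: ȳ = ΣA·y / ΣA = 96.529 mm.
Transfer each piece to the centroidal x-axis using Ī + A·d² with d = y − 96.529:
  rectangular body: d = -24.029 mm → contributes +40 532 612 mm⁴
  semicircular cap: d = 73.936 mm → contributes +32 335 060 mm⁴
Total I = 72 867 672 mm⁴.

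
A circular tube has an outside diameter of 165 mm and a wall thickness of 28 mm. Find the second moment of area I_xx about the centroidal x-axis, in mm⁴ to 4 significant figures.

I_xx ≈ 2.945 × 10⁷ mm⁴

Decompose the section into non-overlapping parts with the origin at the bottom-left of its bounding rectangle.
Outer circle: ⌀165, A = 21382.5 mm², y = 82.5 mm, Ī = 36 383 601 mm⁴.
Bore (subtracted): ⌀109, A = 9331.32 mm², y = 82.5 mm, Ī = 6 929 085 mm⁴.
By symmetry the centroid is at mid-height, ȳ = 82.5 mm.
All pieces are centred on the centroidal x-axis, so I = ΣĪ (holes subtracted) = 29 454 516 mm⁴.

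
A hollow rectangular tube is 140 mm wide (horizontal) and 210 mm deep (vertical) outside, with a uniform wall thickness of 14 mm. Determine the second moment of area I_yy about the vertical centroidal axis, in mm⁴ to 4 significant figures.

I_yy ≈ 2.671 × 10⁷ mm⁴

Treat the section as a set of non-overlapping primitives; coordinates are from the bounding-box lower-left.
Outer rectangle: 140 × 210, A = 29 400 mm², x = 70 mm, Ī = 48 020 000 mm⁴.
Inner void (subtracted): 112 × 182, A = 20 384 mm², x = 70 mm, Ī = 21 308 075 mm⁴.
By symmetry the centroid is at mid-width, x̄ = 70 mm.
All pieces are centred on the vertical centroidal axis, so I = ΣĪ (holes subtracted) = 26 711 925 mm⁴.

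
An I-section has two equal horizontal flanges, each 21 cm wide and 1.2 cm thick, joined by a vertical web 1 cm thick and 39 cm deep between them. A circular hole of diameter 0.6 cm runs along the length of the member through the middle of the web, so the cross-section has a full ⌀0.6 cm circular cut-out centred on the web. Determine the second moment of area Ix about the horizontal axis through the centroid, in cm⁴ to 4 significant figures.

Ix ≈ 2.531 × 10⁴ cm⁴

Split into non-overlapping primitives; take the origin at the lower-left of the bounding box.
Bottom flange: 21 × 1.2, A = 25.2 cm², y = 0.6 cm, Ī = 3.024 cm⁴.
Web: 1 × 39, A = 39 cm², y = 20.7 cm, Ī = 4943.25 cm⁴.
Top flange: 21 × 1.2, A = 25.2 cm², y = 40.8 cm, Ī = 3.024 cm⁴.
Hole (subtracted): ⌀0.6, A = 0.282743 cm², y = 20.7 cm, Ī = 0.00636173 cm⁴.
By symmetry the centroid is at mid-height, ȳ = 20.7 cm.
Transfer each piece to the horizontal axis through the centroid using Ī + A·d² with d = y − 20.7:
  bottom flange: d = -20.1 cm → contributes +10184.1 cm⁴
  web: d = 0 cm → contributes +4943.25 cm⁴
  top flange: d = 20.1 cm → contributes +10184.1 cm⁴
  hole: d = 0 cm → contributes −0.00636173 cm⁴
Total I = 25311.4 cm⁴.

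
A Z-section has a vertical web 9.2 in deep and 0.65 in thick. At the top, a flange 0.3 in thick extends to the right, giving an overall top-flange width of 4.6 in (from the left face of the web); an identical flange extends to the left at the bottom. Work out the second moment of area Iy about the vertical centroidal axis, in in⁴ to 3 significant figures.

Iy ≈ 15.8 in⁴

Break the section into simple shapes (no overlaps), measuring from the bottom-left corner of the bounding box.
Web: 0.65 × 9.2, A = 5.98 in², x = 4.275 in, Ī = 0.21055 in⁴.
Top flange (beyond web): 3.95 × 0.3, A = 1.185 in², x = 6.575 in, Ī = 1.5407 in⁴.
Bottom flange (beyond web): 3.95 × 0.3, A = 1.185 in², x = 1.975 in, Ī = 1.5407 in⁴.
Centroid: x̄ = ΣA·x / ΣA = 4.275 in.
Transfer each piece to the vertical centroidal axis using Ī + A·d² with d = x − 4.275:
  web: d = 0 in → contributes +0.21055 in⁴
  top flange (beyond web): d = 2.3 in → contributes +7.8094 in⁴
  bottom flange (beyond web): d = -2.3 in → contributes +7.8094 in⁴
Total I = 15.829 in⁴.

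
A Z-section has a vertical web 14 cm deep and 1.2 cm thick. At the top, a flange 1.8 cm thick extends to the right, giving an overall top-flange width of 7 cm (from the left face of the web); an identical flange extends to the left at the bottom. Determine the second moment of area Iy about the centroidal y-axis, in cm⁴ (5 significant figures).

Iy ≈ 316.33 cm⁴

Treat the section as a set of non-overlapping primitives; coordinates are from the bounding-box lower-left.
Web: 1.2 × 14, A = 16.8 cm², x = 6.4 cm, Ī = 2.016 cm⁴.
Top flange (beyond web): 5.8 × 1.8, A = 10.44 cm², x = 9.9 cm, Ī = 29.2668 cm⁴.
Bottom flange (beyond web): 5.8 × 1.8, A = 10.44 cm², x = 2.9 cm, Ī = 29.2668 cm⁴.
Centroid: x̄ = ΣA·x / ΣA = 6.4 cm.
Transfer each piece to the centroidal y-axis using Ī + A·d² with d = x − 6.4:
  web: d = 0 cm → contributes +2.016 cm⁴
  top flange (beyond web): d = 3.5 cm → contributes +157.1568 cm⁴
  bottom flange (beyond web): d = -3.5 cm → contributes +157.1568 cm⁴
Total I = 316.3296 cm⁴.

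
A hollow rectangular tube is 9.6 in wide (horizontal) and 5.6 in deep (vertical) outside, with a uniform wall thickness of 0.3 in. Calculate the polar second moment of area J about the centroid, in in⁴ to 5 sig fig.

Break the section into simple shapes (no overlaps), measuring from the bottom-left corner of the bounding box.
Outer rectangle: 9.6 × 5.6, A = 53.76 in², y = 2.8 in, Ī = 140.4928 in⁴.
Inner void (subtracted): 9 × 5, A = 45 in², y = 2.8 in, Ī = 93.75 in⁴.
By symmetry the centroid is at mid-height, ȳ = 2.8 in.
All pieces are centred on the centroidal x-axis, so I = ΣĪ (holes subtracted) = 46.7428 in⁴.
Repeating about the centroidal y-axis gives I_y = 109.1268 in⁴.
Polar second moment: J = I_x + I_y = 155.8696 in⁴.

J ≈ 155.87 in⁴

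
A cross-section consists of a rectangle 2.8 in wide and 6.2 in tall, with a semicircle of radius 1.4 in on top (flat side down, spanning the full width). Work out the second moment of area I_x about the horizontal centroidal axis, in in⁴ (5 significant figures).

I_x ≈ 91.718 in⁴

Decompose the section into non-overlapping parts with the origin at the bottom-left of its bounding rectangle.
Rectangular body: 2.8 × 6.2, A = 17.36 in², y = 3.1 in, Ī = 55.60987 in⁴.
Semicircular cap: semicircle r = 1.4, A = 3.078761 in², y = 6.794178 in, Ī = 0.4216423 in⁴.
Centroid: ȳ = ΣA·y / ΣA = 3.656467 in.
Transfer each piece to the horizontal centroidal axis using Ī + A·d² with d = y − 3.656467:
  rectangular body: d = -0.5564668 in → contributes +60.98548 in⁴
  semicircular cap: d = 3.137712 in → contributes +30.73276 in⁴
Total I = 91.71825 in⁴.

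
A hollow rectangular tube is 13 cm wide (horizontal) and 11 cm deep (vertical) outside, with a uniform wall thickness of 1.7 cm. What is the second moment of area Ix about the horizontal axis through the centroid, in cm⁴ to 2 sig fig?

Ix ≈ 1100 cm⁴

Decompose the section into non-overlapping parts with the origin at the bottom-left of its bounding rectangle.
Outer rectangle: 13 × 11, A = 143 cm², y = 5.5 cm, Ī = 1 442 cm⁴.
Inner void (subtracted): 9.6 × 7.6, A = 72.96 cm², y = 5.5 cm, Ī = 351.2 cm⁴.
By symmetry the centroid is at mid-height, ȳ = 5.5 cm.
All pieces are centred on the horizontal axis through the centroid, so I = ΣĪ (holes subtracted) = 1 091 cm⁴.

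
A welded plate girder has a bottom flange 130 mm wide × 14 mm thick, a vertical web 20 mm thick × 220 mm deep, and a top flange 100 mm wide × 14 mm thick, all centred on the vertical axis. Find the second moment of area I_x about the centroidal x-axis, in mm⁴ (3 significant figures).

I_x ≈ 6.16 × 10⁷ mm⁴

Decompose the section into non-overlapping parts with the origin at the bottom-left of its bounding rectangle.
Bottom plate: 130 × 14, A = 1 820 mm², y = 7 mm, Ī = 29 727 mm⁴.
Web plate: 20 × 220, A = 4 400 mm², y = 124 mm, Ī = 17 746 667 mm⁴.
Top plate: 100 × 14, A = 1 400 mm², y = 241 mm, Ī = 22 867 mm⁴.
Centroid: ȳ = ΣA·y / ΣA = 117.55 mm.
Transfer each piece to the centroidal x-axis using Ī + A·d² with d = y − 117.55:
  bottom plate: d = -110.55 mm → contributes +22 272 972 mm⁴
  web plate: d = 6.4488 mm → contributes +17 929 651 mm⁴
  top plate: d = 123.45 mm → contributes +21 358 322 mm⁴
Total I = 61 560 945 mm⁴.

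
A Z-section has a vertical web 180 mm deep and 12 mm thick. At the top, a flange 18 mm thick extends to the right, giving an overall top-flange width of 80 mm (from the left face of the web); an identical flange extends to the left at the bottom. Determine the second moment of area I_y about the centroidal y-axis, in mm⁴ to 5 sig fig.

Break the section into simple shapes (no overlaps), measuring from the bottom-left corner of the bounding box.
Web: 12 × 180, A = 2 160 mm², x = 74 mm, Ī = 25 920 mm⁴.
Top flange (beyond web): 68 × 18, A = 1 224 mm², x = 114 mm, Ī = 471 648 mm⁴.
Bottom flange (beyond web): 68 × 18, A = 1 224 mm², x = 34 mm, Ī = 471 648 mm⁴.
Centroid: x̄ = ΣA·x / ΣA = 74 mm.
Transfer each piece to the centroidal y-axis using Ī + A·d² with d = x − 74:
  web: d = 0 mm → contributes +25 920 mm⁴
  top flange (beyond web): d = 40 mm → contributes +2 430 048 mm⁴
  bottom flange (beyond web): d = -40 mm → contributes +2 430 048 mm⁴
Total I = 4 886 016 mm⁴.

I_y ≈ 4.8860 × 10⁶ mm⁴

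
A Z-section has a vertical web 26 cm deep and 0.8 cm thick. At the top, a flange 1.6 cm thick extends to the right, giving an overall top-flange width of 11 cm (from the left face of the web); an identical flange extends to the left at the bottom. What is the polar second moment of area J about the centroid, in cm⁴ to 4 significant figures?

Treat the section as a set of non-overlapping primitives; coordinates are from the bounding-box lower-left.
Web: 0.8 × 26, A = 20.8 cm², y = 13 cm, Ī = 1171.73 cm⁴.
Top flange (beyond web): 10.2 × 1.6, A = 16.32 cm², y = 25.2 cm, Ī = 3.4816 cm⁴.
Bottom flange (beyond web): 10.2 × 1.6, A = 16.32 cm², y = 0.8 cm, Ī = 3.4816 cm⁴.
Centroid: ȳ = ΣA·y / ΣA = 13 cm.
Transfer each piece to the centroidal x-axis using Ī + A·d² with d = y − 13:
  web: d = 0 cm → contributes +1171.73 cm⁴
  top flange (beyond web): d = 12.2 cm → contributes +2432.55 cm⁴
  bottom flange (beyond web): d = -12.2 cm → contributes +2432.55 cm⁴
Total I = 6036.83 cm⁴.
For the y-axis: x̄ = 10.6 cm.
Repeating about the centroidal y-axis gives I_y = 1271.46 cm⁴.
Polar second moment: J = I_x + I_y = 7308.29 cm⁴.

J ≈ 7308 cm⁴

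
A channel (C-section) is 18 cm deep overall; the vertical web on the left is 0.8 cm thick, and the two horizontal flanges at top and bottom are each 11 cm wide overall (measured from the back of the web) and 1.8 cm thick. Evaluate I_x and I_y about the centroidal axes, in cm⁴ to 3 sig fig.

Treat the section as a set of non-overlapping primitives; coordinates are from the bounding-box lower-left.
Web: 0.8 × 18, A = 14.4 cm², y = 9 cm, Ī = 388.8 cm⁴.
Top flange (beyond web): 10.2 × 1.8, A = 18.36 cm², y = 17.1 cm, Ī = 4.9572 cm⁴.
Bottom flange (beyond web): 10.2 × 1.8, A = 18.36 cm², y = 0.9 cm, Ī = 4.9572 cm⁴.
By symmetry the centroid is at mid-height, ȳ = 9 cm.
Transfer each piece to the centroidal x-axis using Ī + A·d² with d = y − 9:
  web: d = 0 cm → contributes +388.8 cm⁴
  top flange (beyond web): d = 8.1 cm → contributes +1209.6 cm⁴
  bottom flange (beyond web): d = -8.1 cm → contributes +1209.6 cm⁴
Total I = 2807.9 cm⁴.
For the y-axis: x̄ = 4.3507 cm.
Repeating about the centroidal y-axis gives I_y = 632.03 cm⁴.

I_x ≈ 2810 cm⁴, I_y ≈ 632 cm⁴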